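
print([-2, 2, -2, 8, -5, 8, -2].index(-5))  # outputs 4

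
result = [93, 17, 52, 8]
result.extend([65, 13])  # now [93, 17, 52, 8, 65, 13]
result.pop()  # 13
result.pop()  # 65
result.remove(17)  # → [93, 52, 8]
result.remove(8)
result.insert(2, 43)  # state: [93, 52, 43]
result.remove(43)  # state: [93, 52]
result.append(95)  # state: [93, 52, 95]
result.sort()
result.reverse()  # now [95, 93, 52]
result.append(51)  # [95, 93, 52, 51]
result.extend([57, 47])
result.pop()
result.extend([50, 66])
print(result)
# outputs [95, 93, 52, 51, 57, 50, 66]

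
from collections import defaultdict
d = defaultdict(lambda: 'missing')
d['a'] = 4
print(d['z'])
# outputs missing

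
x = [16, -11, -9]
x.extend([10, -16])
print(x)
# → [16, -11, -9, 10, -16]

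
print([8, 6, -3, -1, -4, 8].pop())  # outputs 8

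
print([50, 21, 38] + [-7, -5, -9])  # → [50, 21, 38, -7, -5, -9]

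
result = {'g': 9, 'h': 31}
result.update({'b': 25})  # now {'g': 9, 'h': 31, 'b': 25}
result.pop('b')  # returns 25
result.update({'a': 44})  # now {'g': 9, 'h': 31, 'a': 44}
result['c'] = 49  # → {'g': 9, 'h': 31, 'a': 44, 'c': 49}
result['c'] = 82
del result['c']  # {'g': 9, 'h': 31, 'a': 44}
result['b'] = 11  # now {'g': 9, 'h': 31, 'a': 44, 'b': 11}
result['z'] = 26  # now {'g': 9, 'h': 31, 'a': 44, 'b': 11, 'z': 26}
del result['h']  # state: {'g': 9, 'a': 44, 'b': 11, 'z': 26}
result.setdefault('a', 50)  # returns 44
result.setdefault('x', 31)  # 31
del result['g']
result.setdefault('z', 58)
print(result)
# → {'a': 44, 'b': 11, 'z': 26, 'x': 31}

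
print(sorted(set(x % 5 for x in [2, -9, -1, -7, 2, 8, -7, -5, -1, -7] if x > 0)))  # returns [2, 3]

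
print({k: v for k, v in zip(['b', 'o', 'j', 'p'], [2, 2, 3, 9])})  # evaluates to {'b': 2, 'o': 2, 'j': 3, 'p': 9}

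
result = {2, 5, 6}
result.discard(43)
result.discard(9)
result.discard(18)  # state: {2, 5, 6}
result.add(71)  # {2, 5, 6, 71}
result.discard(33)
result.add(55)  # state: {2, 5, 6, 55, 71}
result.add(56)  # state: {2, 5, 6, 55, 56, 71}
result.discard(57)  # {2, 5, 6, 55, 56, 71}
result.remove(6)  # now {2, 5, 55, 56, 71}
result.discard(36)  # {2, 5, 55, 56, 71}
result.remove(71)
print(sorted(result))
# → [2, 5, 55, 56]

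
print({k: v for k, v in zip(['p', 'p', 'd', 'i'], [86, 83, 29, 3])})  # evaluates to {'p': 83, 'd': 29, 'i': 3}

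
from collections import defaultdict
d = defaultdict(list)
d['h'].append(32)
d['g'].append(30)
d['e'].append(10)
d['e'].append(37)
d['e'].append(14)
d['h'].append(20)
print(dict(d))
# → {'h': [32, 20], 'g': [30], 'e': [10, 37, 14]}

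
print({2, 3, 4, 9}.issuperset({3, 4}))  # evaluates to True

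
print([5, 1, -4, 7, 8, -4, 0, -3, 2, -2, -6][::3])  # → [5, 7, 0, -2]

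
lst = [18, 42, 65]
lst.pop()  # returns 65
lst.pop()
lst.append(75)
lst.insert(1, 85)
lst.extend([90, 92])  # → [18, 85, 75, 90, 92]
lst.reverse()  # [92, 90, 75, 85, 18]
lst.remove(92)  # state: [90, 75, 85, 18]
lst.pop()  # 18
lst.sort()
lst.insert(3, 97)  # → [75, 85, 90, 97]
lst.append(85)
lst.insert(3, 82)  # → [75, 85, 90, 82, 97, 85]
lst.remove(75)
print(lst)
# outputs [85, 90, 82, 97, 85]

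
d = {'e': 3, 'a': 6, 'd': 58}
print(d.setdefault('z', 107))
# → 107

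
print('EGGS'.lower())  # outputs eggs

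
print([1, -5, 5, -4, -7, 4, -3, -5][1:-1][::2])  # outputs [-5, -4, 4]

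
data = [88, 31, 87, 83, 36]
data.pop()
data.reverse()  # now [83, 87, 31, 88]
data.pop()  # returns 88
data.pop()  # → 31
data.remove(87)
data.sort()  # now [83]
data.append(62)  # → [83, 62]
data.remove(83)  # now [62]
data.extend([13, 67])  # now [62, 13, 67]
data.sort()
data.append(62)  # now [13, 62, 67, 62]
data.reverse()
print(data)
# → [62, 67, 62, 13]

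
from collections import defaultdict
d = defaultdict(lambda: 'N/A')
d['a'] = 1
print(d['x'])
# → N/A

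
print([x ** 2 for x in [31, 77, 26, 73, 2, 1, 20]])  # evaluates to [961, 5929, 676, 5329, 4, 1, 400]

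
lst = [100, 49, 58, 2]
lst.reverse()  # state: [2, 58, 49, 100]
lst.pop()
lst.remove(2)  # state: [58, 49]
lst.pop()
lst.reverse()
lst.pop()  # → 58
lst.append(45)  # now [45]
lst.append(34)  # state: [45, 34]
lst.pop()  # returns 34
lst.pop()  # 45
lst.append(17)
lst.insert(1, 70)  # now [17, 70]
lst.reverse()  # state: [70, 17]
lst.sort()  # [17, 70]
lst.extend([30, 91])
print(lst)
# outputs [17, 70, 30, 91]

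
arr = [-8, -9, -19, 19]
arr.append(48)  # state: [-8, -9, -19, 19, 48]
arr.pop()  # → 48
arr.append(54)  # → [-8, -9, -19, 19, 54]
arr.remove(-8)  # [-9, -19, 19, 54]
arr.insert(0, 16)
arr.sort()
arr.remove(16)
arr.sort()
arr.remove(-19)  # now [-9, 19, 54]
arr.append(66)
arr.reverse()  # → [66, 54, 19, -9]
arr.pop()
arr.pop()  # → 19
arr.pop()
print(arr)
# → [66]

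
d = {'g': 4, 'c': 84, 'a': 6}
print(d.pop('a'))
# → 6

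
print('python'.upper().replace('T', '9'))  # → PY9HON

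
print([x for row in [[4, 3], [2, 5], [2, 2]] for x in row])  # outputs [4, 3, 2, 5, 2, 2]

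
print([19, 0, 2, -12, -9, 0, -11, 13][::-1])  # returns [13, -11, 0, -9, -12, 2, 0, 19]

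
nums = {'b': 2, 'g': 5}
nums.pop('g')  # 5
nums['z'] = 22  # {'b': 2, 'z': 22}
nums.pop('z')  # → 22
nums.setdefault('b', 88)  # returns 2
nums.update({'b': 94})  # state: {'b': 94}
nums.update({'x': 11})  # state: {'b': 94, 'x': 11}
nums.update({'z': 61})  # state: {'b': 94, 'x': 11, 'z': 61}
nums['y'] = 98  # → {'b': 94, 'x': 11, 'z': 61, 'y': 98}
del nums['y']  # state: {'b': 94, 'x': 11, 'z': 61}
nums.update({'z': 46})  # {'b': 94, 'x': 11, 'z': 46}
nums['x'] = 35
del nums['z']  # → {'b': 94, 'x': 35}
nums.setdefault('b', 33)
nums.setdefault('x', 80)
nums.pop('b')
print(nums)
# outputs {'x': 35}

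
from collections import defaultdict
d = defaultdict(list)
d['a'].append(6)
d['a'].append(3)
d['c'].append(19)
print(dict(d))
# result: {'a': [6, 3], 'c': [19]}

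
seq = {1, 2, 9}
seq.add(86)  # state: {1, 2, 9, 86}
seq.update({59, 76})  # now {1, 2, 9, 59, 76, 86}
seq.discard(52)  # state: {1, 2, 9, 59, 76, 86}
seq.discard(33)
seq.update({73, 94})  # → {1, 2, 9, 59, 73, 76, 86, 94}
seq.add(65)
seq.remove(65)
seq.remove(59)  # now {1, 2, 9, 73, 76, 86, 94}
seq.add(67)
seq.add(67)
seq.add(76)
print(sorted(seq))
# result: [1, 2, 9, 67, 73, 76, 86, 94]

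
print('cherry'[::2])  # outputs cer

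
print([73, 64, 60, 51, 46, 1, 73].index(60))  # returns 2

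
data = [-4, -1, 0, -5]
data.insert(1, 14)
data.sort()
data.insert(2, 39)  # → [-5, -4, 39, -1, 0, 14]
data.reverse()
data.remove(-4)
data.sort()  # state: [-5, -1, 0, 14, 39]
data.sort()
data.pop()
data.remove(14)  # [-5, -1, 0]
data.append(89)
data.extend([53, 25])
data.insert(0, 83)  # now [83, -5, -1, 0, 89, 53, 25]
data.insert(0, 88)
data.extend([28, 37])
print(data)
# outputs [88, 83, -5, -1, 0, 89, 53, 25, 28, 37]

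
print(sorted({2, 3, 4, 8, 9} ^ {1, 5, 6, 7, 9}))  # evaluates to [1, 2, 3, 4, 5, 6, 7, 8]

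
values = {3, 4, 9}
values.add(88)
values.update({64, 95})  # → {3, 4, 9, 64, 88, 95}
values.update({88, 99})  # {3, 4, 9, 64, 88, 95, 99}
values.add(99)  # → {3, 4, 9, 64, 88, 95, 99}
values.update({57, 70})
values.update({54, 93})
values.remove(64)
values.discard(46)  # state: {3, 4, 9, 54, 57, 70, 88, 93, 95, 99}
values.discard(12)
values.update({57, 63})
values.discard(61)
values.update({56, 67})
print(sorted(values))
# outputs [3, 4, 9, 54, 56, 57, 63, 67, 70, 88, 93, 95, 99]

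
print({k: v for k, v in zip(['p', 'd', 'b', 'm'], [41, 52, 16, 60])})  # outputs {'p': 41, 'd': 52, 'b': 16, 'm': 60}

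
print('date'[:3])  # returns dat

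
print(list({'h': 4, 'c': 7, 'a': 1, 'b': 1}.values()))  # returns [4, 7, 1, 1]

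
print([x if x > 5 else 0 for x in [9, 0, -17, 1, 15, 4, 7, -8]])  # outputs [9, 0, 0, 0, 15, 0, 7, 0]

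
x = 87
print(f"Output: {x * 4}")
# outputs Output: 348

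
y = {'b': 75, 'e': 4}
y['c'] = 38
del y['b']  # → {'e': 4, 'c': 38}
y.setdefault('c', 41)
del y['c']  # {'e': 4}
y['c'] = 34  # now {'e': 4, 'c': 34}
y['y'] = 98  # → {'e': 4, 'c': 34, 'y': 98}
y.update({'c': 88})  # {'e': 4, 'c': 88, 'y': 98}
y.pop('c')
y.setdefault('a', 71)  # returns 71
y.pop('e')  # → 4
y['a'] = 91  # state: {'y': 98, 'a': 91}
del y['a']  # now {'y': 98}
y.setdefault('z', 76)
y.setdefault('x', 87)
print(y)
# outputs {'y': 98, 'z': 76, 'x': 87}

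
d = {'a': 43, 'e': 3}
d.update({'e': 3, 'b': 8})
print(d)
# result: {'a': 43, 'e': 3, 'b': 8}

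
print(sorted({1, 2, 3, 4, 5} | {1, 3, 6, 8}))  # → [1, 2, 3, 4, 5, 6, 8]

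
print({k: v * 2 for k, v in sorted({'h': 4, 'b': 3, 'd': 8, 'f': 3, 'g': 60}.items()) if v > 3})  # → {'d': 16, 'g': 120, 'h': 8}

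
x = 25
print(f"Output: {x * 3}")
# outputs Output: 75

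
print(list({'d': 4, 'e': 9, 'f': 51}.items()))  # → [('d', 4), ('e', 9), ('f', 51)]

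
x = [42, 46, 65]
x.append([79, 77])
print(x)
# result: [42, 46, 65, [79, 77]]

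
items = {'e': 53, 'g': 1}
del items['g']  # {'e': 53}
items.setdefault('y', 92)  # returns 92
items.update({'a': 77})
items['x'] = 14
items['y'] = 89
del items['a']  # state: {'e': 53, 'y': 89, 'x': 14}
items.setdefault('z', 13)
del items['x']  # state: {'e': 53, 'y': 89, 'z': 13}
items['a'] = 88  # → {'e': 53, 'y': 89, 'z': 13, 'a': 88}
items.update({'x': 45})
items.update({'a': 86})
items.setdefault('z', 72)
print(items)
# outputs {'e': 53, 'y': 89, 'z': 13, 'a': 86, 'x': 45}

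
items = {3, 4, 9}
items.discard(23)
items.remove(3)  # {4, 9}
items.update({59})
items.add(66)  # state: {4, 9, 59, 66}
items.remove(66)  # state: {4, 9, 59}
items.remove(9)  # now {4, 59}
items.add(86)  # {4, 59, 86}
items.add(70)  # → {4, 59, 70, 86}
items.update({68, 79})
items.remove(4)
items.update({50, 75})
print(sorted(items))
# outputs [50, 59, 68, 70, 75, 79, 86]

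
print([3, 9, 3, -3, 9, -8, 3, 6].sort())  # None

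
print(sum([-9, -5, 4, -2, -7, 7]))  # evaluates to -12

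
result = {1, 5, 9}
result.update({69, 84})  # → {1, 5, 9, 69, 84}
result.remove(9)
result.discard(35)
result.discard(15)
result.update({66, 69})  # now {1, 5, 66, 69, 84}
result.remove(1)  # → {5, 66, 69, 84}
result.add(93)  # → {5, 66, 69, 84, 93}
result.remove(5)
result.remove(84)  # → {66, 69, 93}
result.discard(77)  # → {66, 69, 93}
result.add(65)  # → {65, 66, 69, 93}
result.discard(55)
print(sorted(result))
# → [65, 66, 69, 93]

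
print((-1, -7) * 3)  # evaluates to (-1, -7, -1, -7, -1, -7)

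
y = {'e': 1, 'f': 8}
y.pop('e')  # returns 1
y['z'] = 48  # {'f': 8, 'z': 48}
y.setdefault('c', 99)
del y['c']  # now {'f': 8, 'z': 48}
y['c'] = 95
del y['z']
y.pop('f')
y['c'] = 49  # {'c': 49}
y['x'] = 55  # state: {'c': 49, 'x': 55}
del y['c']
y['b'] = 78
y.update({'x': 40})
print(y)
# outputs {'x': 40, 'b': 78}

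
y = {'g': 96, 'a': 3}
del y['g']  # {'a': 3}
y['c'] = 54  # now {'a': 3, 'c': 54}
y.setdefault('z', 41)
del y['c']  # {'a': 3, 'z': 41}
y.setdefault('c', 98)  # 98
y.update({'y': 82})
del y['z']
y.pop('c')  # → 98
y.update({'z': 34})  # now {'a': 3, 'y': 82, 'z': 34}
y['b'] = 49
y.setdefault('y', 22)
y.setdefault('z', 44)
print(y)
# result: {'a': 3, 'y': 82, 'z': 34, 'b': 49}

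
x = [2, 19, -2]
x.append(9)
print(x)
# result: [2, 19, -2, 9]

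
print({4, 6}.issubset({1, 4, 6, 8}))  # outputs True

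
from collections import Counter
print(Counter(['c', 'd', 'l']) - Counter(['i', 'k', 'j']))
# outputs Counter({'c': 1, 'd': 1, 'l': 1})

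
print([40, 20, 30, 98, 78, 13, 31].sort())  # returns None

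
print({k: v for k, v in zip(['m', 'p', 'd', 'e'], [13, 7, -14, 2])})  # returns {'m': 13, 'p': 7, 'd': -14, 'e': 2}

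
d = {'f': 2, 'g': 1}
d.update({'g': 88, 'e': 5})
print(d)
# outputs {'f': 2, 'g': 88, 'e': 5}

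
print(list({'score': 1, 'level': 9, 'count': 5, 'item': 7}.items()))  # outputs [('score', 1), ('level', 9), ('count', 5), ('item', 7)]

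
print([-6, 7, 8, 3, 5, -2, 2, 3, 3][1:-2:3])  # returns [7, 5]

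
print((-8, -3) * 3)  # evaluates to (-8, -3, -8, -3, -8, -3)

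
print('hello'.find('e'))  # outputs 1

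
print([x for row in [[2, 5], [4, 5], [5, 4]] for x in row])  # [2, 5, 4, 5, 5, 4]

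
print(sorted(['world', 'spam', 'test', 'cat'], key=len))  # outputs ['cat', 'spam', 'test', 'world']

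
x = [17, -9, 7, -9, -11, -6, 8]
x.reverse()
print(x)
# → [8, -6, -11, -9, 7, -9, 17]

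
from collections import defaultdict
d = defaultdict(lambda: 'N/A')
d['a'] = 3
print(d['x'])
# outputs N/A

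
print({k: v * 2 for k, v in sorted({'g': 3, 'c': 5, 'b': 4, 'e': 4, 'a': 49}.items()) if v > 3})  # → {'a': 98, 'b': 8, 'c': 10, 'e': 8}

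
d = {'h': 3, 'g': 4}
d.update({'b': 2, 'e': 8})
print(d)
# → {'h': 3, 'g': 4, 'b': 2, 'e': 8}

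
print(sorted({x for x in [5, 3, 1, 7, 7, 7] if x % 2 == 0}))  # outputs []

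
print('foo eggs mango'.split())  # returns ['foo', 'eggs', 'mango']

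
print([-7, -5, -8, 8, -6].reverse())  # None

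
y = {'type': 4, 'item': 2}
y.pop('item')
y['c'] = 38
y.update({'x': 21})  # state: {'type': 4, 'c': 38, 'x': 21}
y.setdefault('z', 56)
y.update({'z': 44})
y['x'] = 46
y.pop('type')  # 4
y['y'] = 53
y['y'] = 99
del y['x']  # {'c': 38, 'z': 44, 'y': 99}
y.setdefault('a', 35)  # 35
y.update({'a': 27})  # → {'c': 38, 'z': 44, 'y': 99, 'a': 27}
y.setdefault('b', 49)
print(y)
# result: {'c': 38, 'z': 44, 'y': 99, 'a': 27, 'b': 49}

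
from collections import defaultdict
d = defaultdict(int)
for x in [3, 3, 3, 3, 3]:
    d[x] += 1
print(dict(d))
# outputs {3: 5}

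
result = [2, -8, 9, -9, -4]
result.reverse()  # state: [-4, -9, 9, -8, 2]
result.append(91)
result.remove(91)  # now [-4, -9, 9, -8, 2]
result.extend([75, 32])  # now [-4, -9, 9, -8, 2, 75, 32]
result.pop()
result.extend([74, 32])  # [-4, -9, 9, -8, 2, 75, 74, 32]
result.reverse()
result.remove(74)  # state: [32, 75, 2, -8, 9, -9, -4]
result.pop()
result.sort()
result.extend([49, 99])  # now [-9, -8, 2, 9, 32, 75, 49, 99]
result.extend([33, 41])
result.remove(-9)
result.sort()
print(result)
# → [-8, 2, 9, 32, 33, 41, 49, 75, 99]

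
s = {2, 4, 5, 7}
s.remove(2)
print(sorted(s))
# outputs [4, 5, 7]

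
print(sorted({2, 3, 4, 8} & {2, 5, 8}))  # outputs [2, 8]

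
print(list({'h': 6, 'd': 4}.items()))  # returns [('h', 6), ('d', 4)]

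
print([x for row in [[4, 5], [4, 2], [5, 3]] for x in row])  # [4, 5, 4, 2, 5, 3]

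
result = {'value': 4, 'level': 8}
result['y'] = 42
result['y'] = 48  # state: {'value': 4, 'level': 8, 'y': 48}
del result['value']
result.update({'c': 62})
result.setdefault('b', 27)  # 27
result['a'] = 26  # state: {'level': 8, 'y': 48, 'c': 62, 'b': 27, 'a': 26}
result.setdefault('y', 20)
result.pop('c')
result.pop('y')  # 48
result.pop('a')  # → 26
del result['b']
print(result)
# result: {'level': 8}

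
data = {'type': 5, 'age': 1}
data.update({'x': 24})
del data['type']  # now {'age': 1, 'x': 24}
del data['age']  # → {'x': 24}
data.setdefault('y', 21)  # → 21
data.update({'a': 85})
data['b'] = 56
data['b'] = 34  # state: {'x': 24, 'y': 21, 'a': 85, 'b': 34}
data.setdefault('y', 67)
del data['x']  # {'y': 21, 'a': 85, 'b': 34}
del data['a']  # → {'y': 21, 'b': 34}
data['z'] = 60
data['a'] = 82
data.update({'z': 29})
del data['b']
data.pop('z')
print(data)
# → {'y': 21, 'a': 82}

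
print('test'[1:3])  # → es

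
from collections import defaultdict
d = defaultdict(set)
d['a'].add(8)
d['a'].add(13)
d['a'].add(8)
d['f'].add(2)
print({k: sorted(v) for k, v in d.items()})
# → {'a': [8, 13], 'f': [2]}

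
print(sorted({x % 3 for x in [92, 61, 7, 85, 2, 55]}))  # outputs [1, 2]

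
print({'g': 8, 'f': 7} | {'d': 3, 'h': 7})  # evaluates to {'g': 8, 'f': 7, 'd': 3, 'h': 7}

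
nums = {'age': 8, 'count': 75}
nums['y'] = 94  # {'age': 8, 'count': 75, 'y': 94}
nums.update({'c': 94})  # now {'age': 8, 'count': 75, 'y': 94, 'c': 94}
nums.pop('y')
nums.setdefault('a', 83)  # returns 83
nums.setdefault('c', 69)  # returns 94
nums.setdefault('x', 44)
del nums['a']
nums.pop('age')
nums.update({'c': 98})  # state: {'count': 75, 'c': 98, 'x': 44}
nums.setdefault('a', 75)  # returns 75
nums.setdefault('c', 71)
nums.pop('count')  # 75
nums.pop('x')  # 44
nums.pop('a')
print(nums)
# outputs {'c': 98}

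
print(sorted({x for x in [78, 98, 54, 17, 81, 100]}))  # [17, 54, 78, 81, 98, 100]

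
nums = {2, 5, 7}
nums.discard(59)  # {2, 5, 7}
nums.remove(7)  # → {2, 5}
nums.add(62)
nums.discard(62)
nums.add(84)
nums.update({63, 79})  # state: {2, 5, 63, 79, 84}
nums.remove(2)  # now {5, 63, 79, 84}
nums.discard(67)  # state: {5, 63, 79, 84}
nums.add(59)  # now {5, 59, 63, 79, 84}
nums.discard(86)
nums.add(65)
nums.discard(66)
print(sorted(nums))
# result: [5, 59, 63, 65, 79, 84]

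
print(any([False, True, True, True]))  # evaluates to True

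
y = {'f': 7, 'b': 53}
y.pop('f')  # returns 7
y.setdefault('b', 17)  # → 53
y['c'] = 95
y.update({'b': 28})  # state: {'b': 28, 'c': 95}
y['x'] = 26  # {'b': 28, 'c': 95, 'x': 26}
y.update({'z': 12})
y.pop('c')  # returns 95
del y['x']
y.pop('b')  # 28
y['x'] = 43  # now {'z': 12, 'x': 43}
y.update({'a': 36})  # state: {'z': 12, 'x': 43, 'a': 36}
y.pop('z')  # 12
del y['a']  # {'x': 43}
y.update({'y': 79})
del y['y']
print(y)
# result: {'x': 43}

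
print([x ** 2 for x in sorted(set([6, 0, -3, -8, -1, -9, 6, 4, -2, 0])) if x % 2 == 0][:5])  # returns [64, 4, 0, 16, 36]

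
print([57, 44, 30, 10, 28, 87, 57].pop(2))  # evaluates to 30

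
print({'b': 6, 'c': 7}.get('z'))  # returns None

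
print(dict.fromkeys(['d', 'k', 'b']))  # {'d': None, 'k': None, 'b': None}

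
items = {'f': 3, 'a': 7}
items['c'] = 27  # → {'f': 3, 'a': 7, 'c': 27}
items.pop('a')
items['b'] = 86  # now {'f': 3, 'c': 27, 'b': 86}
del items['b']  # {'f': 3, 'c': 27}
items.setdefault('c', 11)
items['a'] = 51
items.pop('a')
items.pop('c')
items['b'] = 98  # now {'f': 3, 'b': 98}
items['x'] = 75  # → {'f': 3, 'b': 98, 'x': 75}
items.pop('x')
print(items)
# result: {'f': 3, 'b': 98}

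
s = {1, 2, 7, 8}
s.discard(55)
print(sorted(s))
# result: [1, 2, 7, 8]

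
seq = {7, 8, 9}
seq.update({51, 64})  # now {7, 8, 9, 51, 64}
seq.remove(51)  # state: {7, 8, 9, 64}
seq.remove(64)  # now {7, 8, 9}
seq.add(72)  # {7, 8, 9, 72}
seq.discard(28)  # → {7, 8, 9, 72}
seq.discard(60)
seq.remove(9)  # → {7, 8, 72}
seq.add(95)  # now {7, 8, 72, 95}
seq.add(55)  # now {7, 8, 55, 72, 95}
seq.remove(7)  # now {8, 55, 72, 95}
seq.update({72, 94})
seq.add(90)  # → {8, 55, 72, 90, 94, 95}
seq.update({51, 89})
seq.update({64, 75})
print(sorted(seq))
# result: [8, 51, 55, 64, 72, 75, 89, 90, 94, 95]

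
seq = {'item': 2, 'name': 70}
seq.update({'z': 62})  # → {'item': 2, 'name': 70, 'z': 62}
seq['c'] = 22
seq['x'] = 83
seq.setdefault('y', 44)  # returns 44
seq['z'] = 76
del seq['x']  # {'item': 2, 'name': 70, 'z': 76, 'c': 22, 'y': 44}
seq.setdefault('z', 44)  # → 76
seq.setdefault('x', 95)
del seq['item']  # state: {'name': 70, 'z': 76, 'c': 22, 'y': 44, 'x': 95}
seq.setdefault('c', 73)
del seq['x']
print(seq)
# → {'name': 70, 'z': 76, 'c': 22, 'y': 44}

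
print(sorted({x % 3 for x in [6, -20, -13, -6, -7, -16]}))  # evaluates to [0, 1, 2]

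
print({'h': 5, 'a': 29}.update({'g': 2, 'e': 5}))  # None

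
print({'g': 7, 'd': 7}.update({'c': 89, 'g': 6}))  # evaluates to None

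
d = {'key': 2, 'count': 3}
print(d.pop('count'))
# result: 3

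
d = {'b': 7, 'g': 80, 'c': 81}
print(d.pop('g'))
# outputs 80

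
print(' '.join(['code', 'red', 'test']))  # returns code red test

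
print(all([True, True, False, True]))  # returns False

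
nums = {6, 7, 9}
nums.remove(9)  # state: {6, 7}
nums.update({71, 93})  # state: {6, 7, 71, 93}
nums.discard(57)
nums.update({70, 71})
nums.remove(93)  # {6, 7, 70, 71}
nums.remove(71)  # {6, 7, 70}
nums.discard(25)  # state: {6, 7, 70}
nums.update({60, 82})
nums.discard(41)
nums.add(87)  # {6, 7, 60, 70, 82, 87}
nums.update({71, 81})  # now {6, 7, 60, 70, 71, 81, 82, 87}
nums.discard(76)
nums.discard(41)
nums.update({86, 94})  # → {6, 7, 60, 70, 71, 81, 82, 86, 87, 94}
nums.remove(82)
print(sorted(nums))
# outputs [6, 7, 60, 70, 71, 81, 86, 87, 94]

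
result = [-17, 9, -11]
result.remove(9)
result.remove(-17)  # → [-11]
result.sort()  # [-11]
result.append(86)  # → [-11, 86]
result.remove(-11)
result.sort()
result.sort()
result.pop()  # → 86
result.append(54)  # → [54]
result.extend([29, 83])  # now [54, 29, 83]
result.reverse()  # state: [83, 29, 54]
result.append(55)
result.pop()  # 55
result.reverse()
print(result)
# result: [54, 29, 83]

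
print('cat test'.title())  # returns Cat Test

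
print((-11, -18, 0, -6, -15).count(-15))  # 1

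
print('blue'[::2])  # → bu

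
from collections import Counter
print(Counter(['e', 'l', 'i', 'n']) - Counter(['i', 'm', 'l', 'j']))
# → Counter({'e': 1, 'n': 1})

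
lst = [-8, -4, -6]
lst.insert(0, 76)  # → [76, -8, -4, -6]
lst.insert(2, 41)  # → [76, -8, 41, -4, -6]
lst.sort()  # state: [-8, -6, -4, 41, 76]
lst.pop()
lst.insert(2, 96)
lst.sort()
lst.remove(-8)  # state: [-6, -4, 41, 96]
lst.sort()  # [-6, -4, 41, 96]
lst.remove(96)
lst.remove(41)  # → [-6, -4]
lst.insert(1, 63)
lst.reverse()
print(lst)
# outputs [-4, 63, -6]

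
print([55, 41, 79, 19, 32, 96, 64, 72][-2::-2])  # [64, 32, 79, 55]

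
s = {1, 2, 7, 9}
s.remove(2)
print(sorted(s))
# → [1, 7, 9]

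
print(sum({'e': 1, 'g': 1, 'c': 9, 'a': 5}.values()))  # 16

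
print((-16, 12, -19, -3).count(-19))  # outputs 1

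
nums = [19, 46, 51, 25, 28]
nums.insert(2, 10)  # [19, 46, 10, 51, 25, 28]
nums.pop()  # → 28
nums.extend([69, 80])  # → [19, 46, 10, 51, 25, 69, 80]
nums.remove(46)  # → [19, 10, 51, 25, 69, 80]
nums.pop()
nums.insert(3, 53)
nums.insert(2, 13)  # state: [19, 10, 13, 51, 53, 25, 69]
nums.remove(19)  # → [10, 13, 51, 53, 25, 69]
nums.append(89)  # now [10, 13, 51, 53, 25, 69, 89]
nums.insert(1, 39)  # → [10, 39, 13, 51, 53, 25, 69, 89]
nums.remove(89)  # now [10, 39, 13, 51, 53, 25, 69]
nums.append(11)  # [10, 39, 13, 51, 53, 25, 69, 11]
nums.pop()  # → 11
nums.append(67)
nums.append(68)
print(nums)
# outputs [10, 39, 13, 51, 53, 25, 69, 67, 68]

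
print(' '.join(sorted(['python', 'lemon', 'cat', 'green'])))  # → cat green lemon python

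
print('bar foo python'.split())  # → ['bar', 'foo', 'python']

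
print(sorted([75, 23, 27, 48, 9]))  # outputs [9, 23, 27, 48, 75]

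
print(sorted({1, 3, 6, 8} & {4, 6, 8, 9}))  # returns [6, 8]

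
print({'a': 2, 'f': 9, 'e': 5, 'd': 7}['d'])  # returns 7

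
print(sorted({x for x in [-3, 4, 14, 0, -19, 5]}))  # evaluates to [-19, -3, 0, 4, 5, 14]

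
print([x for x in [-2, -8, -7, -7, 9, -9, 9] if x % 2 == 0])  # [-2, -8]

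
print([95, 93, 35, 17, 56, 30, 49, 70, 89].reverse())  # None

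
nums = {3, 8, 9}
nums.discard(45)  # {3, 8, 9}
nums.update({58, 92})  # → {3, 8, 9, 58, 92}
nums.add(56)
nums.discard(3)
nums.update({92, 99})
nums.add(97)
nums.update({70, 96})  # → {8, 9, 56, 58, 70, 92, 96, 97, 99}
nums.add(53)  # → {8, 9, 53, 56, 58, 70, 92, 96, 97, 99}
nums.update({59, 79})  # {8, 9, 53, 56, 58, 59, 70, 79, 92, 96, 97, 99}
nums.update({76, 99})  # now {8, 9, 53, 56, 58, 59, 70, 76, 79, 92, 96, 97, 99}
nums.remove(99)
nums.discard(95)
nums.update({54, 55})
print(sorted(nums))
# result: [8, 9, 53, 54, 55, 56, 58, 59, 70, 76, 79, 92, 96, 97]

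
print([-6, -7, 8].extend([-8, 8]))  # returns None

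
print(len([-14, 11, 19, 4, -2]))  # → 5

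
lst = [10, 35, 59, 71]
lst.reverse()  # [71, 59, 35, 10]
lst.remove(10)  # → [71, 59, 35]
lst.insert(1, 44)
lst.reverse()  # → [35, 59, 44, 71]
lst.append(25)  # [35, 59, 44, 71, 25]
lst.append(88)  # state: [35, 59, 44, 71, 25, 88]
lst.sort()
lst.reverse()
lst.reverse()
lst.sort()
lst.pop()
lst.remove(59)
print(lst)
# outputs [25, 35, 44, 71]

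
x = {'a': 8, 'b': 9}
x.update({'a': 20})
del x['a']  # {'b': 9}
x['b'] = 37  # {'b': 37}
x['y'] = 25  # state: {'b': 37, 'y': 25}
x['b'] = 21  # {'b': 21, 'y': 25}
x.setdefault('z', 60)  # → 60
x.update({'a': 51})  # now {'b': 21, 'y': 25, 'z': 60, 'a': 51}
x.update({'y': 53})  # {'b': 21, 'y': 53, 'z': 60, 'a': 51}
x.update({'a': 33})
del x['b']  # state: {'y': 53, 'z': 60, 'a': 33}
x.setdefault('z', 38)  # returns 60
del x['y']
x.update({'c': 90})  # {'z': 60, 'a': 33, 'c': 90}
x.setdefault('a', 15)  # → 33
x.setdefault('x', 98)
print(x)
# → {'z': 60, 'a': 33, 'c': 90, 'x': 98}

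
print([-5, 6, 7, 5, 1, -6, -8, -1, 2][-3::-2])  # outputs [-8, 1, 7, -5]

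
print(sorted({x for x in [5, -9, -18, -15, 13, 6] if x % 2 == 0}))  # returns [-18, 6]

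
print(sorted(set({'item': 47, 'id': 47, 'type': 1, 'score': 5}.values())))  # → [1, 5, 47]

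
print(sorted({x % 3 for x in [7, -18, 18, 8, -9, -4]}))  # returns [0, 1, 2]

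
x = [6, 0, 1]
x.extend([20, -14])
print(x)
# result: [6, 0, 1, 20, -14]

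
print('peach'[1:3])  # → ea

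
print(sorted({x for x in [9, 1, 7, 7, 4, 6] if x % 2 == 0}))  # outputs [4, 6]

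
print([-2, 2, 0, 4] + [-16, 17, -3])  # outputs [-2, 2, 0, 4, -16, 17, -3]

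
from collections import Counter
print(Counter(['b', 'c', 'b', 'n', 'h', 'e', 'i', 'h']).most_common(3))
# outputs [('b', 2), ('h', 2), ('c', 1)]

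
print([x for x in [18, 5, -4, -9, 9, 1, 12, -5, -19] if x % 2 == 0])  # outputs [18, -4, 12]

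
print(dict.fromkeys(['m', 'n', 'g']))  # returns {'m': None, 'n': None, 'g': None}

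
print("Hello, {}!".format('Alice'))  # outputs Hello, Alice!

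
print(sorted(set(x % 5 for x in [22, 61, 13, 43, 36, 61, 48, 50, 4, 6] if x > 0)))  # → [0, 1, 2, 3, 4]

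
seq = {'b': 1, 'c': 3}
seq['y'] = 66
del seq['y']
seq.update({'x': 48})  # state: {'b': 1, 'c': 3, 'x': 48}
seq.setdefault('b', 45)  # 1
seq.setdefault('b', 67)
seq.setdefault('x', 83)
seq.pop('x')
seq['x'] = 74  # {'b': 1, 'c': 3, 'x': 74}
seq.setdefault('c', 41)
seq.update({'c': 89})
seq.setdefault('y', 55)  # 55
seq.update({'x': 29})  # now {'b': 1, 'c': 89, 'x': 29, 'y': 55}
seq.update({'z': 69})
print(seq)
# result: {'b': 1, 'c': 89, 'x': 29, 'y': 55, 'z': 69}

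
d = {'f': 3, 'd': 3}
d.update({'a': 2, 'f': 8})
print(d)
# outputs {'f': 8, 'd': 3, 'a': 2}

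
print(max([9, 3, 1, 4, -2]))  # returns 9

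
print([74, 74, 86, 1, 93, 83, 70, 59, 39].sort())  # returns None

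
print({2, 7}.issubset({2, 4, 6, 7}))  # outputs True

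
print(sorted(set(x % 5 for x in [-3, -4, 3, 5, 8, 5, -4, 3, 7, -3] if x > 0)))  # [0, 2, 3]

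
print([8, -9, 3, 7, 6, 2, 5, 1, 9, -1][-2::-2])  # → [9, 5, 6, 3, 8]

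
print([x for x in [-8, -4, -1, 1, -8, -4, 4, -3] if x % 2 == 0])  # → [-8, -4, -8, -4, 4]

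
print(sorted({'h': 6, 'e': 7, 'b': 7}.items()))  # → [('b', 7), ('e', 7), ('h', 6)]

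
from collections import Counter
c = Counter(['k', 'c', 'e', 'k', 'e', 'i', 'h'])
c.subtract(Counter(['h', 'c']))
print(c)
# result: Counter({'k': 2, 'e': 2, 'i': 1, 'c': 0, 'h': 0})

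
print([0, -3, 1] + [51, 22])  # [0, -3, 1, 51, 22]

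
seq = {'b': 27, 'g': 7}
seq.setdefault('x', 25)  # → 25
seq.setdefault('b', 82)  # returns 27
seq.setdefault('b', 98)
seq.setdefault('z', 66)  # 66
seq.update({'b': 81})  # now {'b': 81, 'g': 7, 'x': 25, 'z': 66}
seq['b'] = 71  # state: {'b': 71, 'g': 7, 'x': 25, 'z': 66}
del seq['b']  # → {'g': 7, 'x': 25, 'z': 66}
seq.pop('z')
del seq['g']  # {'x': 25}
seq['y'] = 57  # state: {'x': 25, 'y': 57}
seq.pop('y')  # 57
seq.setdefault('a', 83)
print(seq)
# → {'x': 25, 'a': 83}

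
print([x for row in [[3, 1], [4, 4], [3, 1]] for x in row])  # [3, 1, 4, 4, 3, 1]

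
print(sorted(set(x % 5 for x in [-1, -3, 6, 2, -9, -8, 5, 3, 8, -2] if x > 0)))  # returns [0, 1, 2, 3]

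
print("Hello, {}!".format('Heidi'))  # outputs Hello, Heidi!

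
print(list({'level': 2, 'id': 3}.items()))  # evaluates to [('level', 2), ('id', 3)]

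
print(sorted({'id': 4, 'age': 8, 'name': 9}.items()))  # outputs [('age', 8), ('id', 4), ('name', 9)]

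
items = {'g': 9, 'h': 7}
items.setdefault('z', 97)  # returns 97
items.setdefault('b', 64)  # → 64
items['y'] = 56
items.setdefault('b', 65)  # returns 64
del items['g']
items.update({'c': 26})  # {'h': 7, 'z': 97, 'b': 64, 'y': 56, 'c': 26}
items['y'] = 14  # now {'h': 7, 'z': 97, 'b': 64, 'y': 14, 'c': 26}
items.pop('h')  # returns 7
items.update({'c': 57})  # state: {'z': 97, 'b': 64, 'y': 14, 'c': 57}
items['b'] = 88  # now {'z': 97, 'b': 88, 'y': 14, 'c': 57}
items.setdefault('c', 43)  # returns 57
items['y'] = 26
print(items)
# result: {'z': 97, 'b': 88, 'y': 26, 'c': 57}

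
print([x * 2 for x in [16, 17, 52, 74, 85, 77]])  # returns [32, 34, 104, 148, 170, 154]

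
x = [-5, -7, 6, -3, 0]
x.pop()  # 0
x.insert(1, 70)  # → [-5, 70, -7, 6, -3]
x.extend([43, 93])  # [-5, 70, -7, 6, -3, 43, 93]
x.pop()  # 93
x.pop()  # 43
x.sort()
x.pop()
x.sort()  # [-7, -5, -3, 6]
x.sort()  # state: [-7, -5, -3, 6]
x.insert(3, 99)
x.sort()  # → [-7, -5, -3, 6, 99]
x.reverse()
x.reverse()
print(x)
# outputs [-7, -5, -3, 6, 99]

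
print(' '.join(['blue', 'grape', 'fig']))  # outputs blue grape fig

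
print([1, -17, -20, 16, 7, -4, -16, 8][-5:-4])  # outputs [16]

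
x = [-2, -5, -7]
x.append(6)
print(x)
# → [-2, -5, -7, 6]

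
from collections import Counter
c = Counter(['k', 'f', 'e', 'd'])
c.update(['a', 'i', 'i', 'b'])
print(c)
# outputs Counter({'i': 2, 'k': 1, 'f': 1, 'e': 1, 'd': 1, 'a': 1, 'b': 1})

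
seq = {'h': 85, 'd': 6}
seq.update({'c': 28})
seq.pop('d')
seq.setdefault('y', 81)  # 81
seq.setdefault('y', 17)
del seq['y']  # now {'h': 85, 'c': 28}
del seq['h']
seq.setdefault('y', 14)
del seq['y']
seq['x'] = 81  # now {'c': 28, 'x': 81}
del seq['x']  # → {'c': 28}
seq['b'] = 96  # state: {'c': 28, 'b': 96}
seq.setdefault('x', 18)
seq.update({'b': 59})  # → {'c': 28, 'b': 59, 'x': 18}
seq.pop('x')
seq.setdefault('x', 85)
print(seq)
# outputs {'c': 28, 'b': 59, 'x': 85}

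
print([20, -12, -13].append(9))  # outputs None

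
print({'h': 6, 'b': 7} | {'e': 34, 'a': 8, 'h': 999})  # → {'h': 999, 'b': 7, 'e': 34, 'a': 8}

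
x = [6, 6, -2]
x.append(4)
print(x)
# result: [6, 6, -2, 4]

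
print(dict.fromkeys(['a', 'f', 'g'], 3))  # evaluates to {'a': 3, 'f': 3, 'g': 3}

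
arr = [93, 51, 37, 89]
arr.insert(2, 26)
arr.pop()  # 89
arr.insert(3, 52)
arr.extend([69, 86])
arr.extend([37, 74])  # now [93, 51, 26, 52, 37, 69, 86, 37, 74]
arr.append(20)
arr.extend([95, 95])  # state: [93, 51, 26, 52, 37, 69, 86, 37, 74, 20, 95, 95]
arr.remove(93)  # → [51, 26, 52, 37, 69, 86, 37, 74, 20, 95, 95]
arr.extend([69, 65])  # [51, 26, 52, 37, 69, 86, 37, 74, 20, 95, 95, 69, 65]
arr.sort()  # [20, 26, 37, 37, 51, 52, 65, 69, 69, 74, 86, 95, 95]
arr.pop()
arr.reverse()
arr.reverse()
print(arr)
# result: [20, 26, 37, 37, 51, 52, 65, 69, 69, 74, 86, 95]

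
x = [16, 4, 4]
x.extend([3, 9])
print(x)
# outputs [16, 4, 4, 3, 9]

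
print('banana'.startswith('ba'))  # True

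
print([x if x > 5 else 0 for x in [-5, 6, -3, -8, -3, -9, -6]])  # [0, 6, 0, 0, 0, 0, 0]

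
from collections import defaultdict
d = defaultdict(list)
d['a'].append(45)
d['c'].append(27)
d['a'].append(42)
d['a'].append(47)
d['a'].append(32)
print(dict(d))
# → {'a': [45, 42, 47, 32], 'c': [27]}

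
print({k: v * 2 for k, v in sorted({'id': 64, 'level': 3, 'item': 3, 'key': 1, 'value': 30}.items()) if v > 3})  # {'id': 128, 'value': 60}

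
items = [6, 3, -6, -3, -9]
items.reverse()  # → [-9, -3, -6, 3, 6]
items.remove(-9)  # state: [-3, -6, 3, 6]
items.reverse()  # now [6, 3, -6, -3]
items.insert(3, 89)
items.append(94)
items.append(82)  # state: [6, 3, -6, 89, -3, 94, 82]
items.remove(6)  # [3, -6, 89, -3, 94, 82]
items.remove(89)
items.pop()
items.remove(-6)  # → [3, -3, 94]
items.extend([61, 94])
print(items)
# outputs [3, -3, 94, 61, 94]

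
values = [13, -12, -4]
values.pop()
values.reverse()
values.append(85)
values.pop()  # 85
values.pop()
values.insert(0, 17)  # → [17, -12]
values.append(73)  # [17, -12, 73]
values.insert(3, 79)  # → [17, -12, 73, 79]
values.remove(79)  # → [17, -12, 73]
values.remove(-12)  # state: [17, 73]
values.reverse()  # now [73, 17]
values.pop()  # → 17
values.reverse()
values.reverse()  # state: [73]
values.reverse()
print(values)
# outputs [73]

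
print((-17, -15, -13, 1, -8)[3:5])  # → (1, -8)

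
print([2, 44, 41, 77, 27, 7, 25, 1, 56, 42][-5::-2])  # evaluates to [7, 77, 44]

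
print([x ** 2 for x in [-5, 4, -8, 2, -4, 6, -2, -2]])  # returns [25, 16, 64, 4, 16, 36, 4, 4]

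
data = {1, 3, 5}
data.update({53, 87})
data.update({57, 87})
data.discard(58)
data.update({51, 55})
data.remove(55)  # {1, 3, 5, 51, 53, 57, 87}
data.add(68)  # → {1, 3, 5, 51, 53, 57, 68, 87}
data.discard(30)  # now {1, 3, 5, 51, 53, 57, 68, 87}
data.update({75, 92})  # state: {1, 3, 5, 51, 53, 57, 68, 75, 87, 92}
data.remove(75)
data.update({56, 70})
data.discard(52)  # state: {1, 3, 5, 51, 53, 56, 57, 68, 70, 87, 92}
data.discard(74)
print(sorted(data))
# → [1, 3, 5, 51, 53, 56, 57, 68, 70, 87, 92]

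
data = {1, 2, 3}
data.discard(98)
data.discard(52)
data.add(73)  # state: {1, 2, 3, 73}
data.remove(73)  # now {1, 2, 3}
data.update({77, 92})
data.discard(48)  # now {1, 2, 3, 77, 92}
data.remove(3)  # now {1, 2, 77, 92}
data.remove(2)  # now {1, 77, 92}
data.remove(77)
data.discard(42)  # {1, 92}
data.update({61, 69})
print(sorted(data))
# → [1, 61, 69, 92]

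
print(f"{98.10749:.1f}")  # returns 98.1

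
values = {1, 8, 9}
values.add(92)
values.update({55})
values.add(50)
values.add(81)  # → {1, 8, 9, 50, 55, 81, 92}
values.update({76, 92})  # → {1, 8, 9, 50, 55, 76, 81, 92}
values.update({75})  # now {1, 8, 9, 50, 55, 75, 76, 81, 92}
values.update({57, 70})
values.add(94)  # {1, 8, 9, 50, 55, 57, 70, 75, 76, 81, 92, 94}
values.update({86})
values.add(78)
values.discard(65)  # {1, 8, 9, 50, 55, 57, 70, 75, 76, 78, 81, 86, 92, 94}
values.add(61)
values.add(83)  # {1, 8, 9, 50, 55, 57, 61, 70, 75, 76, 78, 81, 83, 86, 92, 94}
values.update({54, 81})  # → {1, 8, 9, 50, 54, 55, 57, 61, 70, 75, 76, 78, 81, 83, 86, 92, 94}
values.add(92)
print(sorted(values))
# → [1, 8, 9, 50, 54, 55, 57, 61, 70, 75, 76, 78, 81, 83, 86, 92, 94]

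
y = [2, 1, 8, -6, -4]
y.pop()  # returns -4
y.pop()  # -6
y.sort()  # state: [1, 2, 8]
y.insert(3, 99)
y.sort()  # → [1, 2, 8, 99]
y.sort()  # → [1, 2, 8, 99]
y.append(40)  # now [1, 2, 8, 99, 40]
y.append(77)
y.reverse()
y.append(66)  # [77, 40, 99, 8, 2, 1, 66]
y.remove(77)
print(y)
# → [40, 99, 8, 2, 1, 66]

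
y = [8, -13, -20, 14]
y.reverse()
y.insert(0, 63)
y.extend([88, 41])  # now [63, 14, -20, -13, 8, 88, 41]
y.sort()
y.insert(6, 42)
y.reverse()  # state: [88, 42, 63, 41, 14, 8, -13, -20]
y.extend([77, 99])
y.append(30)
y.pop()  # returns 30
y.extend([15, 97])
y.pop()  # 97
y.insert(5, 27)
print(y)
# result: [88, 42, 63, 41, 14, 27, 8, -13, -20, 77, 99, 15]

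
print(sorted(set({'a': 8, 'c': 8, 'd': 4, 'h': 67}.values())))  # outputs [4, 8, 67]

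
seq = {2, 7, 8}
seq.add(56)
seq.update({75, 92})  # {2, 7, 8, 56, 75, 92}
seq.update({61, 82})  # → {2, 7, 8, 56, 61, 75, 82, 92}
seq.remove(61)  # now {2, 7, 8, 56, 75, 82, 92}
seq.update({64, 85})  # {2, 7, 8, 56, 64, 75, 82, 85, 92}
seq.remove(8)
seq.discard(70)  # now {2, 7, 56, 64, 75, 82, 85, 92}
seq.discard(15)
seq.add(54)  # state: {2, 7, 54, 56, 64, 75, 82, 85, 92}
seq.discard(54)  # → {2, 7, 56, 64, 75, 82, 85, 92}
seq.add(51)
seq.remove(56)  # {2, 7, 51, 64, 75, 82, 85, 92}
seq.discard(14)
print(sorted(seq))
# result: [2, 7, 51, 64, 75, 82, 85, 92]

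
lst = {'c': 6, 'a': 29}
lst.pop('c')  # 6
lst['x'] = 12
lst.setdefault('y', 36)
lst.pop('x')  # 12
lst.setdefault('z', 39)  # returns 39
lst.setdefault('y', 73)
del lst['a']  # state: {'y': 36, 'z': 39}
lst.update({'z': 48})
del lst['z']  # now {'y': 36}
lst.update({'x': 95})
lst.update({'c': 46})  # {'y': 36, 'x': 95, 'c': 46}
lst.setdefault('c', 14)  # 46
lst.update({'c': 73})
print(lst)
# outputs {'y': 36, 'x': 95, 'c': 73}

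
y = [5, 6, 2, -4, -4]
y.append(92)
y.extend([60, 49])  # [5, 6, 2, -4, -4, 92, 60, 49]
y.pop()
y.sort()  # [-4, -4, 2, 5, 6, 60, 92]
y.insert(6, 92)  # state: [-4, -4, 2, 5, 6, 60, 92, 92]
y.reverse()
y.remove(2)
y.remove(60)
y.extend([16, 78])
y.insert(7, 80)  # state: [92, 92, 6, 5, -4, -4, 16, 80, 78]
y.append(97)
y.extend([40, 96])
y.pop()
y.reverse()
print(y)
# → [40, 97, 78, 80, 16, -4, -4, 5, 6, 92, 92]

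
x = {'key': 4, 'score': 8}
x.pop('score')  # 8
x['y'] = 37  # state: {'key': 4, 'y': 37}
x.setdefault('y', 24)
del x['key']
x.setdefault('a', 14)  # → 14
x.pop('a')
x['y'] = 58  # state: {'y': 58}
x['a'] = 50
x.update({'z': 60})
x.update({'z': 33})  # {'y': 58, 'a': 50, 'z': 33}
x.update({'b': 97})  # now {'y': 58, 'a': 50, 'z': 33, 'b': 97}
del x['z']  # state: {'y': 58, 'a': 50, 'b': 97}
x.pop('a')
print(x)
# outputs {'y': 58, 'b': 97}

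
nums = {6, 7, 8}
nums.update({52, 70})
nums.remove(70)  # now {6, 7, 8, 52}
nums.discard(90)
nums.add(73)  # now {6, 7, 8, 52, 73}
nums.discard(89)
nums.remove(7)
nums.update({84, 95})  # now {6, 8, 52, 73, 84, 95}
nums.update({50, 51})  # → {6, 8, 50, 51, 52, 73, 84, 95}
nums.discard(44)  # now {6, 8, 50, 51, 52, 73, 84, 95}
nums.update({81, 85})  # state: {6, 8, 50, 51, 52, 73, 81, 84, 85, 95}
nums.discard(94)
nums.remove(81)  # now {6, 8, 50, 51, 52, 73, 84, 85, 95}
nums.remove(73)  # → {6, 8, 50, 51, 52, 84, 85, 95}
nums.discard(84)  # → {6, 8, 50, 51, 52, 85, 95}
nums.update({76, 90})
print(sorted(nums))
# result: [6, 8, 50, 51, 52, 76, 85, 90, 95]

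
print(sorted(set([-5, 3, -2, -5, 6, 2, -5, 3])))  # [-5, -2, 2, 3, 6]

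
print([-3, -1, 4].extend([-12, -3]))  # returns None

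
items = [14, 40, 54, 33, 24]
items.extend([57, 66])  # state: [14, 40, 54, 33, 24, 57, 66]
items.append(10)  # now [14, 40, 54, 33, 24, 57, 66, 10]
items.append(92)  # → [14, 40, 54, 33, 24, 57, 66, 10, 92]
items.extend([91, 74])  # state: [14, 40, 54, 33, 24, 57, 66, 10, 92, 91, 74]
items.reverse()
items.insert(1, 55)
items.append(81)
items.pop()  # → 81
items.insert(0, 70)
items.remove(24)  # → [70, 74, 55, 91, 92, 10, 66, 57, 33, 54, 40, 14]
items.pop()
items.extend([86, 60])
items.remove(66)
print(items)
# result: [70, 74, 55, 91, 92, 10, 57, 33, 54, 40, 86, 60]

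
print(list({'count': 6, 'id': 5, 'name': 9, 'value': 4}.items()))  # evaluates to [('count', 6), ('id', 5), ('name', 9), ('value', 4)]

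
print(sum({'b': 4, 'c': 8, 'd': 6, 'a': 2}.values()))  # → 20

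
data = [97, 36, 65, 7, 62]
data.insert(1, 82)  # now [97, 82, 36, 65, 7, 62]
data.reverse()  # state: [62, 7, 65, 36, 82, 97]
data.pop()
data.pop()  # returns 82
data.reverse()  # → [36, 65, 7, 62]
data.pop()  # 62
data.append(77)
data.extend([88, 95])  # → [36, 65, 7, 77, 88, 95]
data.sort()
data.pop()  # 95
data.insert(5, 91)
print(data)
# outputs [7, 36, 65, 77, 88, 91]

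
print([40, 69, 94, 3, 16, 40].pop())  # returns 40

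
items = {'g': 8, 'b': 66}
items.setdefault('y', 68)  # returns 68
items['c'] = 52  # {'g': 8, 'b': 66, 'y': 68, 'c': 52}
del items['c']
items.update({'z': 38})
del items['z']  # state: {'g': 8, 'b': 66, 'y': 68}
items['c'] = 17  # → {'g': 8, 'b': 66, 'y': 68, 'c': 17}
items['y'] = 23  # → {'g': 8, 'b': 66, 'y': 23, 'c': 17}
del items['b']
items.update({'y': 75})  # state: {'g': 8, 'y': 75, 'c': 17}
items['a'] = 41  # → {'g': 8, 'y': 75, 'c': 17, 'a': 41}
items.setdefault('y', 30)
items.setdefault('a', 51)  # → 41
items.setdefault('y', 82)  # 75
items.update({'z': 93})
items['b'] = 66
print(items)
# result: {'g': 8, 'y': 75, 'c': 17, 'a': 41, 'z': 93, 'b': 66}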